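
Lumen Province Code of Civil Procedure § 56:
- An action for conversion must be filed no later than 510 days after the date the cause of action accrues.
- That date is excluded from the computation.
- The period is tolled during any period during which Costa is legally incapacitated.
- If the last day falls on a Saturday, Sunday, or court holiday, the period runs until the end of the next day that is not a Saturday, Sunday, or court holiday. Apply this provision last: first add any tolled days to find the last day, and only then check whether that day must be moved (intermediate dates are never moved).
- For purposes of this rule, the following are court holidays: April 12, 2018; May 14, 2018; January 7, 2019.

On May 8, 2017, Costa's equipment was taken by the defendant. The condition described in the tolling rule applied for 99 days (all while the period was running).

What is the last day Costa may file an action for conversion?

January 8, 2019

510 days after May 8, 2017 is September 30, 2018.
Tolling adds 99 days: September 30, 2018 + 99 days = January 7, 2019.
January 7, 2019 is a listed holiday. The next qualifying day is January 8, 2019.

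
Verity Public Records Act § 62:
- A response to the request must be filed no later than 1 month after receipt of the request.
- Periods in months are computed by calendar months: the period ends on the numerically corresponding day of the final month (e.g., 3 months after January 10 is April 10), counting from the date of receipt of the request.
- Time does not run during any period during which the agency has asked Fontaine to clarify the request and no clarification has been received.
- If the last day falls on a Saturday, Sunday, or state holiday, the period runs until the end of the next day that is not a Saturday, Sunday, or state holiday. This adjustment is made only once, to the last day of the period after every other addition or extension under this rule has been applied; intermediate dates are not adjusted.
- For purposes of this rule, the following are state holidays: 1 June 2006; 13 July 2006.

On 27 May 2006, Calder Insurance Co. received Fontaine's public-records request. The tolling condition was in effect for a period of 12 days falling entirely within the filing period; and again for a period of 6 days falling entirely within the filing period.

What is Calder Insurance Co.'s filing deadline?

1 month after 27 May 2006 is June 27, 2006.
Tolling adds 12 days: June 27, 2006 + 12 days = July 9, 2006.
Tolling adds 6 days: July 9, 2006 + 6 days = July 15, 2006.
July 15, 2006 is Saturday; July 16, 2006 is Sunday. The next qualifying day is July 17, 2006.

July 17, 2006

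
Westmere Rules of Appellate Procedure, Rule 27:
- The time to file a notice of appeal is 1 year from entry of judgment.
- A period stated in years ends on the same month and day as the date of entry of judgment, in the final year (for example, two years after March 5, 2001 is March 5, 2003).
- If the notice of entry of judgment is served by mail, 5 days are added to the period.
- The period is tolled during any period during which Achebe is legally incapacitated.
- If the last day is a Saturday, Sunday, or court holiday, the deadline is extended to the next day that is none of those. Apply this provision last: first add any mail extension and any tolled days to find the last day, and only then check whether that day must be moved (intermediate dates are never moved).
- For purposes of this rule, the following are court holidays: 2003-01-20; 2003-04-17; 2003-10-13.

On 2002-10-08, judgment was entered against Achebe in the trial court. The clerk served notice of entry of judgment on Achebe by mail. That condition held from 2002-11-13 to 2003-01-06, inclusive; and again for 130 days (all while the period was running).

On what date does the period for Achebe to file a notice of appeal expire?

1 year after 2002-10-08 is October 8, 2003.
Service was by mail, adding 5 days: October 8, 2003 + 5 days = October 13, 2003.
From November 13, 2002 through January 6, 2003 inclusive is 55 days; tolling adds 55 days: October 13, 2003 + 55 days = December 7, 2003.
Tolling adds 130 days: December 7, 2003 + 130 days = April 15, 2004.
April 15, 2004 is a Thursday and not a court holiday, so no extension applies.

April 15, 2004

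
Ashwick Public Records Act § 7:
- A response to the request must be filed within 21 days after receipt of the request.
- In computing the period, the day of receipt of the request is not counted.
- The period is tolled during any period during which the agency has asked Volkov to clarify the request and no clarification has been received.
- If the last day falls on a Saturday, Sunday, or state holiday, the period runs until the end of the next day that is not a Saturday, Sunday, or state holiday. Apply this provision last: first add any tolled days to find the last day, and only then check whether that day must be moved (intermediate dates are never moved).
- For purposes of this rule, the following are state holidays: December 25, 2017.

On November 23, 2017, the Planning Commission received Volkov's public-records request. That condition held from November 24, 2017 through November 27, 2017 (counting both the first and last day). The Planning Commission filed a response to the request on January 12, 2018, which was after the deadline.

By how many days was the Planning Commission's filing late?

25 days

21 days after November 23, 2017 is December 14, 2017.
From November 24, 2017 through November 27, 2017 inclusive is 4 days; tolling adds 4 days: December 14, 2017 + 4 days = December 18, 2017.
December 18, 2017 is a Monday and not a state holiday, so no extension applies.
The deadline is December 18, 2017; from December 18, 2017 to January 12, 2018 is 25 days.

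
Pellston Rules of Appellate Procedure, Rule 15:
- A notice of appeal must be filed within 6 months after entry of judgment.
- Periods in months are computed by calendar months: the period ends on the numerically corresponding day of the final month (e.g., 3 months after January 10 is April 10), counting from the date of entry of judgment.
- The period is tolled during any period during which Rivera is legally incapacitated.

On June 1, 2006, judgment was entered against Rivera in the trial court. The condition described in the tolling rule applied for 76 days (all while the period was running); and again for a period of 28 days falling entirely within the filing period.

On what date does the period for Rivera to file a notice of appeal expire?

March 15, 2007

6 months after June 1, 2006 is December 1, 2006.
Tolling adds 76 days: December 1, 2006 + 76 days = February 15, 2007.
Tolling adds 28 days: February 15, 2007 + 28 days = March 15, 2007.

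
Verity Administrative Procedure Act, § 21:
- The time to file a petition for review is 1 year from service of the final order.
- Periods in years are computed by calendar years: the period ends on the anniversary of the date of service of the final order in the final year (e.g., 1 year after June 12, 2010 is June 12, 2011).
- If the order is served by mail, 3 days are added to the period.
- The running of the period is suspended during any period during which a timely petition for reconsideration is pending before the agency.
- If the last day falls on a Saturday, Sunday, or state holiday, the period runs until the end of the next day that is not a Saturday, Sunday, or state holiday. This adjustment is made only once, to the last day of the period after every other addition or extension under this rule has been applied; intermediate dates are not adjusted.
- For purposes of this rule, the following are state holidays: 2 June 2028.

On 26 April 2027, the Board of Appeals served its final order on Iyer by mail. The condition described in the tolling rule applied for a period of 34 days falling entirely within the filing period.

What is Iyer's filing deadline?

June 5, 2028

1 year after 26 April 2027 is April 26, 2028.
Service was by mail, adding 3 days: April 26, 2028 + 3 days = April 29, 2028.
Tolling adds 34 days: April 29, 2028 + 34 days = June 2, 2028.
June 2, 2028 is a listed holiday; June 3, 2028 is Saturday; June 4, 2028 is Sunday. The next qualifying day is June 5, 2028.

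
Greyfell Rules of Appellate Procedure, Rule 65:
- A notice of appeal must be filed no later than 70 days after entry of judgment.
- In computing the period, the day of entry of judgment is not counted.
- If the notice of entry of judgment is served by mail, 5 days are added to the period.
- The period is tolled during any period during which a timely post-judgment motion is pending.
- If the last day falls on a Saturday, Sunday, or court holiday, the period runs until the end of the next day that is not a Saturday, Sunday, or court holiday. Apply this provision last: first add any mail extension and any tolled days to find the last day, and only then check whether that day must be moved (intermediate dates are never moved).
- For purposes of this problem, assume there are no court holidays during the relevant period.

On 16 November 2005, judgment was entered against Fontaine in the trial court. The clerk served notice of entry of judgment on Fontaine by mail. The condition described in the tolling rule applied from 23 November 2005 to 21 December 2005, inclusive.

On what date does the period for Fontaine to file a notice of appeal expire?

February 28, 2006

70 days after 16 November 2005 is January 25, 2006.
Service was by mail, adding 5 days: January 25, 2006 + 5 days = January 30, 2006.
From November 23, 2005 through December 21, 2005 inclusive is 29 days; tolling adds 29 days: January 30, 2006 + 29 days = February 28, 2006.
February 28, 2006 is a Tuesday and not a court holiday, so no extension applies.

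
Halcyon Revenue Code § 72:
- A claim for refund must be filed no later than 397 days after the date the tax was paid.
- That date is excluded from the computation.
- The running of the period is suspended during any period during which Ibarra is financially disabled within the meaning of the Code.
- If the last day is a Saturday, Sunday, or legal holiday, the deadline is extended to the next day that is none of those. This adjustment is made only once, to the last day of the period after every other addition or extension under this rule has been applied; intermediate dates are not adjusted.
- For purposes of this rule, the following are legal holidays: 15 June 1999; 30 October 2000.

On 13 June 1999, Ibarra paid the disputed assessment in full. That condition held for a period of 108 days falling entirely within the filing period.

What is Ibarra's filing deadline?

October 31, 2000

397 days after 13 June 1999 is July 14, 2000.
Tolling adds 108 days: July 14, 2000 + 108 days = October 30, 2000.
October 30, 2000 is a listed holiday. The next qualifying day is October 31, 2000.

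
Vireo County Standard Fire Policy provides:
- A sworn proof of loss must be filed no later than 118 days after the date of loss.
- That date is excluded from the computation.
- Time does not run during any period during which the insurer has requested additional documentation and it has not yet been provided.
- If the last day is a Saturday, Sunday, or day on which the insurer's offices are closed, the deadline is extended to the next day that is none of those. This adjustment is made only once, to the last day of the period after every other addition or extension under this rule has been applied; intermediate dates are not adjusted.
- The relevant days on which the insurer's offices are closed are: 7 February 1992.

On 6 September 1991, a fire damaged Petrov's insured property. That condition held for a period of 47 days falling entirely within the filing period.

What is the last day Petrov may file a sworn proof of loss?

February 18, 1992

118 days after 6 September 1991 is January 2, 1992.
Tolling adds 47 days: January 2, 1992 + 47 days = February 18, 1992.
February 18, 1992 is a Tuesday and not a day on which the insurer's offices are closed, so no extension applies.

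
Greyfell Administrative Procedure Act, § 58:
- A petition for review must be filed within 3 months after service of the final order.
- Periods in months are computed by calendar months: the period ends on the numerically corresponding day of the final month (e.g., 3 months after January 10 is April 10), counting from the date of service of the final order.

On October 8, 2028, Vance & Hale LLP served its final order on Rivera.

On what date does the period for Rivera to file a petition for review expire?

January 8, 2029

3 months after October 8, 2028 is January 8, 2029.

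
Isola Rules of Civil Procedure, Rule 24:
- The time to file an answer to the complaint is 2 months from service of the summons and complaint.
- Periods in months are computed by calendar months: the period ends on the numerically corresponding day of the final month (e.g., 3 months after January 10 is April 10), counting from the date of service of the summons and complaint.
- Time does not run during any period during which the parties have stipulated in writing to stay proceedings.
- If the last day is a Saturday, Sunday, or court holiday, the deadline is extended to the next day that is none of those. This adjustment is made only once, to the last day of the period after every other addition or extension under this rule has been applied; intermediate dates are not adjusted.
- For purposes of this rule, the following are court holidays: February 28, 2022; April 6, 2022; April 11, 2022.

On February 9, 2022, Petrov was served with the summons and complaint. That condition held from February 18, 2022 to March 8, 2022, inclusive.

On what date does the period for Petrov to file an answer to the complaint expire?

2 months after February 9, 2022 is April 9, 2022.
From February 18, 2022 through March 8, 2022 inclusive is 19 days; tolling adds 19 days: April 9, 2022 + 19 days = April 28, 2022.
April 28, 2022 is a Thursday and not a court holiday, so no extension applies.

April 28, 2022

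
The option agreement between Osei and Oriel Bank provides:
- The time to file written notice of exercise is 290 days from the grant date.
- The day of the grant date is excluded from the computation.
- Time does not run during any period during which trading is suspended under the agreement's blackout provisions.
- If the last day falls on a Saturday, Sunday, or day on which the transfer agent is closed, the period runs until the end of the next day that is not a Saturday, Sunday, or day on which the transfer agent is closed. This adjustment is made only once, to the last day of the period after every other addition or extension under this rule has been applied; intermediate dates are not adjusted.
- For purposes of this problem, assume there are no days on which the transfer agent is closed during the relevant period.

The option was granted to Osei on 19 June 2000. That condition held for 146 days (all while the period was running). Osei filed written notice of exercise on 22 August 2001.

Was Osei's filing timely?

Yes

290 days after 19 June 2000 is April 5, 2001.
Tolling adds 146 days: April 5, 2001 + 146 days = August 29, 2001.
August 29, 2001 is a Wednesday and not a day on which the transfer agent is closed, so no extension applies.
The deadline is August 29, 2001; the filing on August 22, 2001 is on or before that date.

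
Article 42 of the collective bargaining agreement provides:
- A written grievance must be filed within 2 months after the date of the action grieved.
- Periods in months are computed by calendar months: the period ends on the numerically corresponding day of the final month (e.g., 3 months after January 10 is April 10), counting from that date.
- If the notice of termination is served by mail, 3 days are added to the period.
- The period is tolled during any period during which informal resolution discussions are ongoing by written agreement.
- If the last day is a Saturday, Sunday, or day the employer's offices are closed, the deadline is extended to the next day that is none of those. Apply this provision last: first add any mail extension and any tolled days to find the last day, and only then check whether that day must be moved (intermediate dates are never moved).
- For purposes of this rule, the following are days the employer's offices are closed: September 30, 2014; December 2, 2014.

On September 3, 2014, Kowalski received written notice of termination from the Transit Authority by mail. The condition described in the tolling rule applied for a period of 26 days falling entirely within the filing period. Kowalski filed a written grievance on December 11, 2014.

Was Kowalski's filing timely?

No

2 months after September 3, 2014 is November 3, 2014.
Service was by mail, adding 3 days: November 3, 2014 + 3 days = November 6, 2014.
Tolling adds 26 days: November 6, 2014 + 26 days = December 2, 2014.
December 2, 2014 is a listed holiday. The next qualifying day is December 3, 2014.
The deadline is December 3, 2014; the filing on December 11, 2014 is after that date.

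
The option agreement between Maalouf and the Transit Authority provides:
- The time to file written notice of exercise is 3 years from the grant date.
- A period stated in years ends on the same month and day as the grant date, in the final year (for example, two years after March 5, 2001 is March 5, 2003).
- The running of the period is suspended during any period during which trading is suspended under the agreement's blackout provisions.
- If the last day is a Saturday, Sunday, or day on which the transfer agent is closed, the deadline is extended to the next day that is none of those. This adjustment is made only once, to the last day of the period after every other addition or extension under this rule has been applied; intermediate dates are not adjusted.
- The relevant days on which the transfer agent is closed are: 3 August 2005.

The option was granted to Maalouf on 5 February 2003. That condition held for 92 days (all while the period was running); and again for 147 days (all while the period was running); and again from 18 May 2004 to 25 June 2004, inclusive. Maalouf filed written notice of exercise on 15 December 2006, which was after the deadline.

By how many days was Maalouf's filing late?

35 days

3 years after 5 February 2003 is February 5, 2006.
Tolling adds 92 days: February 5, 2006 + 92 days = May 8, 2006.
Tolling adds 147 days: May 8, 2006 + 147 days = October 2, 2006.
From May 18, 2004 through June 25, 2004 inclusive is 39 days; tolling adds 39 days: October 2, 2006 + 39 days = November 10, 2006.
November 10, 2006 is a Friday and not a day on which the transfer agent is closed, so no extension applies.
The deadline is November 10, 2006; from November 10, 2006 to December 15, 2006 is 35 days.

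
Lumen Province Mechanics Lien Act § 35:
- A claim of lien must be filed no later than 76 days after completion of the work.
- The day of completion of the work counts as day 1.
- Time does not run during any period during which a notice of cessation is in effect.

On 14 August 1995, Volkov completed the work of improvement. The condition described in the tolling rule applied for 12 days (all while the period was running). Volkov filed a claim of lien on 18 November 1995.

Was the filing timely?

No

Counting 14 August 1995 as day 1, day 76 is October 28, 1995.
Tolling adds 12 days: October 28, 1995 + 12 days = November 9, 1995.
The deadline is November 9, 1995; the filing on November 18, 1995 is after that date.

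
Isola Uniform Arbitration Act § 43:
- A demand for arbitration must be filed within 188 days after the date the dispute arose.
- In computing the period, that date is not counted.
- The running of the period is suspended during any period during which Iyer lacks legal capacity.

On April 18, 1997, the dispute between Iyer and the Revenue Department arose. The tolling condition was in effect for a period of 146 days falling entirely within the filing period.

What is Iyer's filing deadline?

March 18, 1998

188 days after April 18, 1997 is October 23, 1997.
Tolling adds 146 days: October 23, 1997 + 146 days = March 18, 1998.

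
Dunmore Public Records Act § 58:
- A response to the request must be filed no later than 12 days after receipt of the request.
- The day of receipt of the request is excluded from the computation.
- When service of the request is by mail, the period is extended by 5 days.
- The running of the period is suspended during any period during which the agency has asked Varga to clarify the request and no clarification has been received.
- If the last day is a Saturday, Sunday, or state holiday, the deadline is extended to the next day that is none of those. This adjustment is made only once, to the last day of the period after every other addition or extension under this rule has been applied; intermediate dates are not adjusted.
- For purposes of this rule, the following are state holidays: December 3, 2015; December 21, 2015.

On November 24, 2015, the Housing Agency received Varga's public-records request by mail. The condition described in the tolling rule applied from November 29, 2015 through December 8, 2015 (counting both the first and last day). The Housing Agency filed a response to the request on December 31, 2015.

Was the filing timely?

No

12 days after November 24, 2015 is December 6, 2015.
Service was by mail, adding 5 days: December 6, 2015 + 5 days = December 11, 2015.
From November 29, 2015 through December 8, 2015 inclusive is 10 days; tolling adds 10 days: December 11, 2015 + 10 days = December 21, 2015.
December 21, 2015 is a listed holiday. The next qualifying day is December 22, 2015.
The deadline is December 22, 2015; the filing on December 31, 2015 is after that date.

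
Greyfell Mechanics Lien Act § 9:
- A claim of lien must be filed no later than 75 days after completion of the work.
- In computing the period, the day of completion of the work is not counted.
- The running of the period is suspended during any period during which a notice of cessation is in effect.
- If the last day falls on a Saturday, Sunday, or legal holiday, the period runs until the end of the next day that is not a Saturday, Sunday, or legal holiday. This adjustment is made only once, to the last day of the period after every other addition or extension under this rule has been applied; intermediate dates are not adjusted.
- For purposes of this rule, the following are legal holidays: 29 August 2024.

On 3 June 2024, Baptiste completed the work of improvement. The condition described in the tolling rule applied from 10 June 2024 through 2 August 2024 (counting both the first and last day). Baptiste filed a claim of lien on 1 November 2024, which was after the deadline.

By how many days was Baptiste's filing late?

22 days

75 days after 3 June 2024 is August 17, 2024.
From June 10, 2024 through August 2, 2024 inclusive is 54 days; tolling adds 54 days: August 17, 2024 + 54 days = October 10, 2024.
October 10, 2024 is a Thursday and not a legal holiday, so no extension applies.
The deadline is October 10, 2024; from October 10, 2024 to November 1, 2024 is 22 days.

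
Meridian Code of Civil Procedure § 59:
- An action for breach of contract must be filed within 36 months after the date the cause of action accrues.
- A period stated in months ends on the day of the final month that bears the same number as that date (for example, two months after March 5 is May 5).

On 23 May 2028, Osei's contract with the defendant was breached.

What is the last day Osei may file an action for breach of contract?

May 23, 2031

36 months after 23 May 2028 is May 23, 2031.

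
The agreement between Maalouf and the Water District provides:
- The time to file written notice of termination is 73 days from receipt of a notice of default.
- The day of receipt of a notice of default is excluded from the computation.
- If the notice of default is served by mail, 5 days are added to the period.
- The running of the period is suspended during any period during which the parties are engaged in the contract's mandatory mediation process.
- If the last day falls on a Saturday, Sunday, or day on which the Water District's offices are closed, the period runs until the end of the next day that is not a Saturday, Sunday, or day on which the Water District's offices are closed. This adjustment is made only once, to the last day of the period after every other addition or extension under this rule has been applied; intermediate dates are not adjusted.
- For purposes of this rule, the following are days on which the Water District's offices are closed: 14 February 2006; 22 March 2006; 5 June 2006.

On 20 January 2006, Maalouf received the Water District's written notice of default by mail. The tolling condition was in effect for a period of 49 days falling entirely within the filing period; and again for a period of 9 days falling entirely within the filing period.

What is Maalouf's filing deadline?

June 6, 2006

73 days after 20 January 2006 is April 3, 2006.
Service was by mail, adding 5 days: April 3, 2006 + 5 days = April 8, 2006.
Tolling adds 49 days: April 8, 2006 + 49 days = May 27, 2006.
Tolling adds 9 days: May 27, 2006 + 9 days = June 5, 2006.
June 5, 2006 is a listed holiday. The next qualifying day is June 6, 2006.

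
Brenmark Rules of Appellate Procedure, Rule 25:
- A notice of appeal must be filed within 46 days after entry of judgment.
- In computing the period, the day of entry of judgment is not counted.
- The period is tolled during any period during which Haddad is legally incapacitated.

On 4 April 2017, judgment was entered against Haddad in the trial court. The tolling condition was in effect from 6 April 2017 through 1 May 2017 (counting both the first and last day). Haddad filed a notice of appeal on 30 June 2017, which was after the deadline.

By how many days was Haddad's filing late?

15 days

46 days after 4 April 2017 is May 20, 2017.
From April 6, 2017 through May 1, 2017 inclusive is 26 days; tolling adds 26 days: May 20, 2017 + 26 days = June 15, 2017.
The deadline is June 15, 2017; from June 15, 2017 to June 30, 2017 is 15 days.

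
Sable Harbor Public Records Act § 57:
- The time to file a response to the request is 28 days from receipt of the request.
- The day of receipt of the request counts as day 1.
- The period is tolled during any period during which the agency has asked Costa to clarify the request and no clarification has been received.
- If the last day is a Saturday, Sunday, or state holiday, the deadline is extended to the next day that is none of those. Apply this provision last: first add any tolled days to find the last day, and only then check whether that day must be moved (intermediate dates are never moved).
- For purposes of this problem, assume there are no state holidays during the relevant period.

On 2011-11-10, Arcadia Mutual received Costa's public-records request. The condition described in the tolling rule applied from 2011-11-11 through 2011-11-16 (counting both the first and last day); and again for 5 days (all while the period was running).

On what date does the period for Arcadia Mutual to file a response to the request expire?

Counting 2011-11-10 as day 1, day 28 is December 7, 2011.
From November 11, 2011 through November 16, 2011 inclusive is 6 days; tolling adds 6 days: December 7, 2011 + 6 days = December 13, 2011.
Tolling adds 5 days: December 13, 2011 + 5 days = December 18, 2011.
December 18, 2011 is Sunday. The next qualifying day is December 19, 2011.

December 19, 2011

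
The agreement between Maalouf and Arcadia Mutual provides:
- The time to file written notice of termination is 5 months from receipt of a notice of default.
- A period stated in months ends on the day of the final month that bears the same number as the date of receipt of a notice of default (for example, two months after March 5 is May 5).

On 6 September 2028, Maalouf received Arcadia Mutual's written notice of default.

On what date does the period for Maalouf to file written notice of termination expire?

5 months after 6 September 2028 is February 6, 2029.

February 6, 2029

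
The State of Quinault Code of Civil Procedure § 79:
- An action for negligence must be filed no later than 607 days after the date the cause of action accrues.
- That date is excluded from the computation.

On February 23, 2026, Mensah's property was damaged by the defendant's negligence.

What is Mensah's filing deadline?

607 days after February 23, 2026 is October 23, 2027.

October 23, 2027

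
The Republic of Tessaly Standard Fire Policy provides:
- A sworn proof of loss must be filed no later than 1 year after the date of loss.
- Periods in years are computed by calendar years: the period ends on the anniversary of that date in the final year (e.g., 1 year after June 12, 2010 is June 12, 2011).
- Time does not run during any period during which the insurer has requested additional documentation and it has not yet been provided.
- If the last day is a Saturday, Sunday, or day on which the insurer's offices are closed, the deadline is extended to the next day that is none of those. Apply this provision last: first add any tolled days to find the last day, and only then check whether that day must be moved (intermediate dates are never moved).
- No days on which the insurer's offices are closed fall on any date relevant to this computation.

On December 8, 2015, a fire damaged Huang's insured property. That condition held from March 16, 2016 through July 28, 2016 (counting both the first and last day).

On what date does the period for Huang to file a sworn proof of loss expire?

April 24, 2017

1 year after December 8, 2015 is December 8, 2016.
From March 16, 2016 through July 28, 2016 inclusive is 135 days; tolling adds 135 days: December 8, 2016 + 135 days = April 22, 2017.
April 22, 2017 is Saturday; April 23, 2017 is Sunday. The next qualifying day is April 24, 2017.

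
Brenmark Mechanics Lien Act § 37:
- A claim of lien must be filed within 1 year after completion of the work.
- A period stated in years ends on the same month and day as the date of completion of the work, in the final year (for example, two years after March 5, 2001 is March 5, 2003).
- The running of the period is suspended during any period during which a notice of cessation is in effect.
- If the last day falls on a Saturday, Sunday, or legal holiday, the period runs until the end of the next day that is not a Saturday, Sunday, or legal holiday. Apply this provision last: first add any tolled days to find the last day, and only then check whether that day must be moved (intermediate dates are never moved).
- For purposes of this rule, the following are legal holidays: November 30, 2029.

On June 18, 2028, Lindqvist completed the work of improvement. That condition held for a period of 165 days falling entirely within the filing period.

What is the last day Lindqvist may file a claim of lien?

December 3, 2029

1 year after June 18, 2028 is June 18, 2029.
Tolling adds 165 days: June 18, 2029 + 165 days = November 30, 2029.
November 30, 2029 is a listed holiday; December 1, 2029 is Saturday; December 2, 2029 is Sunday. The next qualifying day is December 3, 2029.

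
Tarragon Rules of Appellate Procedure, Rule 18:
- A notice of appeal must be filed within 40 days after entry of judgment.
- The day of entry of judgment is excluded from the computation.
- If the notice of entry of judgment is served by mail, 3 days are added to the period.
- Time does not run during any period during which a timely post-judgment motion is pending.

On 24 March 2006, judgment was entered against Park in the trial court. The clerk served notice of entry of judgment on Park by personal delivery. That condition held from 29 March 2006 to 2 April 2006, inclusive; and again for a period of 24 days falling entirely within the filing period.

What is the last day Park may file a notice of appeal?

June 1, 2006

40 days after 24 March 2006 is May 3, 2006.
Service was not by mail, so no mail extension applies.
From March 29, 2006 through April 2, 2006 inclusive is 5 days; tolling adds 5 days: May 3, 2006 + 5 days = May 8, 2006.
Tolling adds 24 days: May 8, 2006 + 24 days = June 1, 2006.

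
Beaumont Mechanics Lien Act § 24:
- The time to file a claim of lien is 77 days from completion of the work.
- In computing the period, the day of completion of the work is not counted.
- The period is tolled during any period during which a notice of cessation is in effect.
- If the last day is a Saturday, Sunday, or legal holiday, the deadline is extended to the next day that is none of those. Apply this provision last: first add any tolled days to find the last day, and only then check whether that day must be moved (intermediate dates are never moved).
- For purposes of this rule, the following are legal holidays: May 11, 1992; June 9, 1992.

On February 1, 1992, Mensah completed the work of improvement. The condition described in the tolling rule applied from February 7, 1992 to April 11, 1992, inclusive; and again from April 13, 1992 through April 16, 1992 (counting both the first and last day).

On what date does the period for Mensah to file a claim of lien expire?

June 26, 1992

77 days after February 1, 1992 is April 18, 1992.
From February 7, 1992 through April 11, 1992 inclusive is 65 days; tolling adds 65 days: April 18, 1992 + 65 days = June 22, 1992.
From April 13, 1992 through April 16, 1992 inclusive is 4 days; tolling adds 4 days: June 22, 1992 + 4 days = June 26, 1992.
June 26, 1992 is a Friday and not a legal holiday, so no extension applies.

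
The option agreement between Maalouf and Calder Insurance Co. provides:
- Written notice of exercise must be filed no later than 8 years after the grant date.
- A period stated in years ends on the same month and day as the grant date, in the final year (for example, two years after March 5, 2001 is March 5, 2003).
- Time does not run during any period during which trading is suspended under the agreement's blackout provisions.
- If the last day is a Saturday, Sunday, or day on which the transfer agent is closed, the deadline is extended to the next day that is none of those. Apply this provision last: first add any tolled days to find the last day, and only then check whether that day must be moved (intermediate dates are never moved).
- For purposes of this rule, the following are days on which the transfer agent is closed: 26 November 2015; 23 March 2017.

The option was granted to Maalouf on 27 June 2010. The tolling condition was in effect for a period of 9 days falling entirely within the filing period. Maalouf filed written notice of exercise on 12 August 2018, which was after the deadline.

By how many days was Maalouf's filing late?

8 years after 27 June 2010 is June 27, 2018.
Tolling adds 9 days: June 27, 2018 + 9 days = July 6, 2018.
July 6, 2018 is a Friday and not a day on which the transfer agent is closed, so no extension applies.
The deadline is July 6, 2018; from July 6, 2018 to August 12, 2018 is 37 days.

37 days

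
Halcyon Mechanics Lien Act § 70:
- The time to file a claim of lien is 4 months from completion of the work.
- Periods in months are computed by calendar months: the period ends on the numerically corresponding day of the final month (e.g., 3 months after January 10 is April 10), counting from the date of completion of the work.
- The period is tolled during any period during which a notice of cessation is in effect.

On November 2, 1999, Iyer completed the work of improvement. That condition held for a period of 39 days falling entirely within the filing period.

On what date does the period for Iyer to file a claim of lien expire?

4 months after November 2, 1999 is March 2, 2000.
Tolling adds 39 days: March 2, 2000 + 39 days = April 10, 2000.

April 10, 2000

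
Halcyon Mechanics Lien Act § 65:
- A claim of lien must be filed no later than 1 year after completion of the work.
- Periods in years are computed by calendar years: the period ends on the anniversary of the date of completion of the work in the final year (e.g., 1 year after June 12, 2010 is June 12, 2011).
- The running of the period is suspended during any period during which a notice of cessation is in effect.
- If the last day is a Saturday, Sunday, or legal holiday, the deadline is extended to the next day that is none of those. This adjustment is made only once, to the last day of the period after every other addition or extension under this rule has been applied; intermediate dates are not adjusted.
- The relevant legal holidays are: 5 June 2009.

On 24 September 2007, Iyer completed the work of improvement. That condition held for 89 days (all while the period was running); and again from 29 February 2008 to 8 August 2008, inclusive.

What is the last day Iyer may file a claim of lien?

1 year after 24 September 2007 is September 24, 2008.
Tolling adds 89 days: September 24, 2008 + 89 days = December 22, 2008.
From February 29, 2008 through August 8, 2008 inclusive is 162 days; tolling adds 162 days: December 22, 2008 + 162 days = June 2, 2009.
June 2, 2009 is a Tuesday and not a legal holiday, so no extension applies.

June 2, 2009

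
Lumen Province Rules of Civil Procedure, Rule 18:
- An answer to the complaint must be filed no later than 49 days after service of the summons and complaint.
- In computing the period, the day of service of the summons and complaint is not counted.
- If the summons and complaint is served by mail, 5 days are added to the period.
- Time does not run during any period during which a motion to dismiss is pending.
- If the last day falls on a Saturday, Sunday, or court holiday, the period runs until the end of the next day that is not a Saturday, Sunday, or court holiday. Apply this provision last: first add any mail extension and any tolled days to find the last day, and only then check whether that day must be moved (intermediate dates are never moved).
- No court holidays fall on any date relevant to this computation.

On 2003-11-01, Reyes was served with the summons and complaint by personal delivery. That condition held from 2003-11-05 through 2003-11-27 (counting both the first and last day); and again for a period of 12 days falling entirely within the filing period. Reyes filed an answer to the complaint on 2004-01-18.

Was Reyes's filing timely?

Yes

49 days after 2003-11-01 is December 20, 2003.
Service was not by mail, so no mail extension applies.
From November 5, 2003 through November 27, 2003 inclusive is 23 days; tolling adds 23 days: December 20, 2003 + 23 days = January 12, 2004.
Tolling adds 12 days: January 12, 2004 + 12 days = January 24, 2004.
January 24, 2004 is Saturday; January 25, 2004 is Sunday. The next qualifying day is January 26, 2004.
The deadline is January 26, 2004; the filing on January 18, 2004 is on or before that date.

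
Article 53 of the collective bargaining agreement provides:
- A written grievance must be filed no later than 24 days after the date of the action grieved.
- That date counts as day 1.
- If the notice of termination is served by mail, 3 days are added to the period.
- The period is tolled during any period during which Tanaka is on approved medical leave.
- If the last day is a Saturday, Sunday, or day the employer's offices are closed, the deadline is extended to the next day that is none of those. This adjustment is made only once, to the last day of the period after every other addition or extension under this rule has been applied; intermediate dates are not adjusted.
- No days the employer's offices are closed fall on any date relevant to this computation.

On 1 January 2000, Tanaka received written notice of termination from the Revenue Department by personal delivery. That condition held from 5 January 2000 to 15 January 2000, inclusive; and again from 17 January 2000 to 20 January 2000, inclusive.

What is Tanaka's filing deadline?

Counting 1 January 2000 as day 1, day 24 is January 24, 2000.
Service was not by mail, so no mail extension applies.
From January 5, 2000 through January 15, 2000 inclusive is 11 days; tolling adds 11 days: January 24, 2000 + 11 days = February 4, 2000.
From January 17, 2000 through January 20, 2000 inclusive is 4 days; tolling adds 4 days: February 4, 2000 + 4 days = February 8, 2000.
February 8, 2000 is a Tuesday and not a day the employer's offices are closed, so no extension applies.

February 8, 2000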